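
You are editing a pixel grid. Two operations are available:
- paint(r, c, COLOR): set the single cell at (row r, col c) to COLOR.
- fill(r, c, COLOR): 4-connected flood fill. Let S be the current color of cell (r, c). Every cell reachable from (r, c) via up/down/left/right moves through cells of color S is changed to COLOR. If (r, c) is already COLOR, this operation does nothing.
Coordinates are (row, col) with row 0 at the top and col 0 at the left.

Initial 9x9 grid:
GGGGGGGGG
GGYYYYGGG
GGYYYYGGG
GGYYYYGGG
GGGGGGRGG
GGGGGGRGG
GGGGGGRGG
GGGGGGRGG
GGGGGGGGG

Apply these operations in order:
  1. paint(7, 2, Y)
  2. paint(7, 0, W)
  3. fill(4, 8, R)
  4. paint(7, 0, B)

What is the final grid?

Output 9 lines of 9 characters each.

After op 1 paint(7,2,Y):
GGGGGGGGG
GGYYYYGGG
GGYYYYGGG
GGYYYYGGG
GGGGGGRGG
GGGGGGRGG
GGGGGGRGG
GGYGGGRGG
GGGGGGGGG
After op 2 paint(7,0,W):
GGGGGGGGG
GGYYYYGGG
GGYYYYGGG
GGYYYYGGG
GGGGGGRGG
GGGGGGRGG
GGGGGGRGG
WGYGGGRGG
GGGGGGGGG
After op 3 fill(4,8,R) [63 cells changed]:
RRRRRRRRR
RRYYYYRRR
RRYYYYRRR
RRYYYYRRR
RRRRRRRRR
RRRRRRRRR
RRRRRRRRR
WRYRRRRRR
RRRRRRRRR
After op 4 paint(7,0,B):
RRRRRRRRR
RRYYYYRRR
RRYYYYRRR
RRYYYYRRR
RRRRRRRRR
RRRRRRRRR
RRRRRRRRR
BRYRRRRRR
RRRRRRRRR

Answer: RRRRRRRRR
RRYYYYRRR
RRYYYYRRR
RRYYYYRRR
RRRRRRRRR
RRRRRRRRR
RRRRRRRRR
BRYRRRRRR
RRRRRRRRR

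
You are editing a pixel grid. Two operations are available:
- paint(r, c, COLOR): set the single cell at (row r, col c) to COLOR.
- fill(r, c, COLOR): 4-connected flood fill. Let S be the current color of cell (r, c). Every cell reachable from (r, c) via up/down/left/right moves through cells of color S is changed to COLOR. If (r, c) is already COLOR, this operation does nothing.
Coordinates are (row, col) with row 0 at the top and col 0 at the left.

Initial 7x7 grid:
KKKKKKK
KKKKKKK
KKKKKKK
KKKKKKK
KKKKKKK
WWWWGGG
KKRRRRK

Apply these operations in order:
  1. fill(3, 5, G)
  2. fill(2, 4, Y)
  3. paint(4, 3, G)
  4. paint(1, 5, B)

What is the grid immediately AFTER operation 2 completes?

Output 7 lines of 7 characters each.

After op 1 fill(3,5,G) [35 cells changed]:
GGGGGGG
GGGGGGG
GGGGGGG
GGGGGGG
GGGGGGG
WWWWGGG
KKRRRRK
After op 2 fill(2,4,Y) [38 cells changed]:
YYYYYYY
YYYYYYY
YYYYYYY
YYYYYYY
YYYYYYY
WWWWYYY
KKRRRRK

Answer: YYYYYYY
YYYYYYY
YYYYYYY
YYYYYYY
YYYYYYY
WWWWYYY
KKRRRRK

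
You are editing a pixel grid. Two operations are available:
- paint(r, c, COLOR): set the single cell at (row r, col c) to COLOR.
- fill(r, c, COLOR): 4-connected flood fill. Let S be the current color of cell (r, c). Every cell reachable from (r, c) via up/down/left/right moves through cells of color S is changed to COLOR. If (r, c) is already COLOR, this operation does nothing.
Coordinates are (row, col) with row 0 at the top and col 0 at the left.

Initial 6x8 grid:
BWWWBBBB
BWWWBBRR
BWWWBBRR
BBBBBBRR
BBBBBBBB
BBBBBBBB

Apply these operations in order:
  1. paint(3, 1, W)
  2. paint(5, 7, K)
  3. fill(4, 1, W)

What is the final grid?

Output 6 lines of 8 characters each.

Answer: WWWWWWWW
WWWWWWRR
WWWWWWRR
WWWWWWRR
WWWWWWWW
WWWWWWWK

Derivation:
After op 1 paint(3,1,W):
BWWWBBBB
BWWWBBRR
BWWWBBRR
BWBBBBRR
BBBBBBBB
BBBBBBBB
After op 2 paint(5,7,K):
BWWWBBBB
BWWWBBRR
BWWWBBRR
BWBBBBRR
BBBBBBBB
BBBBBBBK
After op 3 fill(4,1,W) [31 cells changed]:
WWWWWWWW
WWWWWWRR
WWWWWWRR
WWWWWWRR
WWWWWWWW
WWWWWWWK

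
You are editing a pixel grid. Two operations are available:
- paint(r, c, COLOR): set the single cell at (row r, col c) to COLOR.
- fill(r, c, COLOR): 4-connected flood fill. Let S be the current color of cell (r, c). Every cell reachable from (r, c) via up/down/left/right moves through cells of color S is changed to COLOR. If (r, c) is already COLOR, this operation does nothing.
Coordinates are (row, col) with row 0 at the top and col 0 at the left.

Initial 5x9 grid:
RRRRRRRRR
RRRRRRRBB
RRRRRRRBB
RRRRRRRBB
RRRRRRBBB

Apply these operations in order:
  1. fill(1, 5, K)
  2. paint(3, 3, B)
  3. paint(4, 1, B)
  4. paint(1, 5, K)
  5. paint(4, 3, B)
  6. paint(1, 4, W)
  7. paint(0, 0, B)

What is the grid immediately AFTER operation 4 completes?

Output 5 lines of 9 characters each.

After op 1 fill(1,5,K) [36 cells changed]:
KKKKKKKKK
KKKKKKKBB
KKKKKKKBB
KKKKKKKBB
KKKKKKBBB
After op 2 paint(3,3,B):
KKKKKKKKK
KKKKKKKBB
KKKKKKKBB
KKKBKKKBB
KKKKKKBBB
After op 3 paint(4,1,B):
KKKKKKKKK
KKKKKKKBB
KKKKKKKBB
KKKBKKKBB
KBKKKKBBB
After op 4 paint(1,5,K):
KKKKKKKKK
KKKKKKKBB
KKKKKKKBB
KKKBKKKBB
KBKKKKBBB

Answer: KKKKKKKKK
KKKKKKKBB
KKKKKKKBB
KKKBKKKBB
KBKKKKBBB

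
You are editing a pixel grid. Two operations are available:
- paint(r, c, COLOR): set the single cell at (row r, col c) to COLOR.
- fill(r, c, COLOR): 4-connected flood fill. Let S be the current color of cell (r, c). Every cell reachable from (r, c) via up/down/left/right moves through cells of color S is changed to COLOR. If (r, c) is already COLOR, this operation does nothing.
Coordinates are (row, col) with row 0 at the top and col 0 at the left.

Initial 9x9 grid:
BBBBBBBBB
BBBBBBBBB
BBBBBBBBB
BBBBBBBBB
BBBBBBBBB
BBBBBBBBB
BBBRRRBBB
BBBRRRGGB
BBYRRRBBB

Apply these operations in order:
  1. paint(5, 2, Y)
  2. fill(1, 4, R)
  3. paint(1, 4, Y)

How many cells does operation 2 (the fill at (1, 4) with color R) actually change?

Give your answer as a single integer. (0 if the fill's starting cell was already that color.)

After op 1 paint(5,2,Y):
BBBBBBBBB
BBBBBBBBB
BBBBBBBBB
BBBBBBBBB
BBBBBBBBB
BBYBBBBBB
BBBRRRBBB
BBBRRRGGB
BBYRRRBBB
After op 2 fill(1,4,R) [68 cells changed]:
RRRRRRRRR
RRRRRRRRR
RRRRRRRRR
RRRRRRRRR
RRRRRRRRR
RRYRRRRRR
RRRRRRRRR
RRRRRRGGR
RRYRRRRRR

Answer: 68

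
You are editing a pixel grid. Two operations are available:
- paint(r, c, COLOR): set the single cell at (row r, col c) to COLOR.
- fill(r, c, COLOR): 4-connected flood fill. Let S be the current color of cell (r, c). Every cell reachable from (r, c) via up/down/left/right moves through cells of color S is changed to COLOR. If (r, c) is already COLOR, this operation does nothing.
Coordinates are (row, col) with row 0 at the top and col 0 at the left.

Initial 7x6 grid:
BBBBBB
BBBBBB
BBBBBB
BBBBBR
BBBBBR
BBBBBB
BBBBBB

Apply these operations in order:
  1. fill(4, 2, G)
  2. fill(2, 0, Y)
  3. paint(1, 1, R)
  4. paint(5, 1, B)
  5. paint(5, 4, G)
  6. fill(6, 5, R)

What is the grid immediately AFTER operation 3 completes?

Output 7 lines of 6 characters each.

Answer: YYYYYY
YRYYYY
YYYYYY
YYYYYR
YYYYYR
YYYYYY
YYYYYY

Derivation:
After op 1 fill(4,2,G) [40 cells changed]:
GGGGGG
GGGGGG
GGGGGG
GGGGGR
GGGGGR
GGGGGG
GGGGGG
After op 2 fill(2,0,Y) [40 cells changed]:
YYYYYY
YYYYYY
YYYYYY
YYYYYR
YYYYYR
YYYYYY
YYYYYY
After op 3 paint(1,1,R):
YYYYYY
YRYYYY
YYYYYY
YYYYYR
YYYYYR
YYYYYY
YYYYYY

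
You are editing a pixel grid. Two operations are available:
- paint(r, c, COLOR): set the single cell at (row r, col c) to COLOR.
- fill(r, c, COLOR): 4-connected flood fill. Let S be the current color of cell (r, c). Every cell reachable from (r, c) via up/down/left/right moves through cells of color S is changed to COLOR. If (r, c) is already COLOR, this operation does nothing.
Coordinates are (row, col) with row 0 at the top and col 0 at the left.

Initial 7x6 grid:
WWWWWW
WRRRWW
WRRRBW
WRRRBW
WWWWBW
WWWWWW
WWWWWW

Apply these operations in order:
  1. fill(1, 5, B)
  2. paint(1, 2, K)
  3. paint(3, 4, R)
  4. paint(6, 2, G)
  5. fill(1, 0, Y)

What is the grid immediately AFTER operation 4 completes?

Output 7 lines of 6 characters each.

After op 1 fill(1,5,B) [30 cells changed]:
BBBBBB
BRRRBB
BRRRBB
BRRRBB
BBBBBB
BBBBBB
BBBBBB
After op 2 paint(1,2,K):
BBBBBB
BRKRBB
BRRRBB
BRRRBB
BBBBBB
BBBBBB
BBBBBB
After op 3 paint(3,4,R):
BBBBBB
BRKRBB
BRRRBB
BRRRRB
BBBBBB
BBBBBB
BBBBBB
After op 4 paint(6,2,G):
BBBBBB
BRKRBB
BRRRBB
BRRRRB
BBBBBB
BBBBBB
BBGBBB

Answer: BBBBBB
BRKRBB
BRRRBB
BRRRRB
BBBBBB
BBBBBB
BBGBBB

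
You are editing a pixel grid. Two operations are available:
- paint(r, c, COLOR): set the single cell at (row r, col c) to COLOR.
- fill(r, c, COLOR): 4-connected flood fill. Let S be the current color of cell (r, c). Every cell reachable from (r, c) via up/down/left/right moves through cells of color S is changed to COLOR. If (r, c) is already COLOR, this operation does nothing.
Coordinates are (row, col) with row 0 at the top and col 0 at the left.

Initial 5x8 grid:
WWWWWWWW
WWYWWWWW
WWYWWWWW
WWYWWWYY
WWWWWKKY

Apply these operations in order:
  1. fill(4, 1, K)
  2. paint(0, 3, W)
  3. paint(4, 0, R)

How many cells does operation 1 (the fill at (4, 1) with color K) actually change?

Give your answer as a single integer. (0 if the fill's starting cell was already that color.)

Answer: 32

Derivation:
After op 1 fill(4,1,K) [32 cells changed]:
KKKKKKKK
KKYKKKKK
KKYKKKKK
KKYKKKYY
KKKKKKKY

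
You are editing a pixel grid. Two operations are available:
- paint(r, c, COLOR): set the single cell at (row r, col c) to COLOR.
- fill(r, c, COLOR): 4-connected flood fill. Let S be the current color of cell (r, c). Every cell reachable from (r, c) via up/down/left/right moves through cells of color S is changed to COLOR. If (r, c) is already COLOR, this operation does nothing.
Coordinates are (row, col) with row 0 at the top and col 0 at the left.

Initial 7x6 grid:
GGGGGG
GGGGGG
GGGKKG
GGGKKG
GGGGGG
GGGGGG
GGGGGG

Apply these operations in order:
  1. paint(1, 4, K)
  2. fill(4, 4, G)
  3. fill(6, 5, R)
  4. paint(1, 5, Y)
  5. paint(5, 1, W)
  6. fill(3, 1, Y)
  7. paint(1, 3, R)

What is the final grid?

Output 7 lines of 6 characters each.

After op 1 paint(1,4,K):
GGGGGG
GGGGKG
GGGKKG
GGGKKG
GGGGGG
GGGGGG
GGGGGG
After op 2 fill(4,4,G) [0 cells changed]:
GGGGGG
GGGGKG
GGGKKG
GGGKKG
GGGGGG
GGGGGG
GGGGGG
After op 3 fill(6,5,R) [37 cells changed]:
RRRRRR
RRRRKR
RRRKKR
RRRKKR
RRRRRR
RRRRRR
RRRRRR
After op 4 paint(1,5,Y):
RRRRRR
RRRRKY
RRRKKR
RRRKKR
RRRRRR
RRRRRR
RRRRRR
After op 5 paint(5,1,W):
RRRRRR
RRRRKY
RRRKKR
RRRKKR
RRRRRR
RWRRRR
RRRRRR
After op 6 fill(3,1,Y) [35 cells changed]:
YYYYYY
YYYYKY
YYYKKY
YYYKKY
YYYYYY
YWYYYY
YYYYYY
After op 7 paint(1,3,R):
YYYYYY
YYYRKY
YYYKKY
YYYKKY
YYYYYY
YWYYYY
YYYYYY

Answer: YYYYYY
YYYRKY
YYYKKY
YYYKKY
YYYYYY
YWYYYY
YYYYYY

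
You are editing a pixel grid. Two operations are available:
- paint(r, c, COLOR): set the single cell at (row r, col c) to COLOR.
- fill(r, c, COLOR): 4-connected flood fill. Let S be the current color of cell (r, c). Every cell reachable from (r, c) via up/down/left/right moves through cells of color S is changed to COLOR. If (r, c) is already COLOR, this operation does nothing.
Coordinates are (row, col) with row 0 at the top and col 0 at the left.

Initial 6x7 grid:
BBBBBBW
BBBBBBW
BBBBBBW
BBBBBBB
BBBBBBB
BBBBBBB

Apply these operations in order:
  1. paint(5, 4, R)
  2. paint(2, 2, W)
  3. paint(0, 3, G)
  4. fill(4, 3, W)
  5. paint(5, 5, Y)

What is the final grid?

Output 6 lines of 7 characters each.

After op 1 paint(5,4,R):
BBBBBBW
BBBBBBW
BBBBBBW
BBBBBBB
BBBBBBB
BBBBRBB
After op 2 paint(2,2,W):
BBBBBBW
BBBBBBW
BBWBBBW
BBBBBBB
BBBBBBB
BBBBRBB
After op 3 paint(0,3,G):
BBBGBBW
BBBBBBW
BBWBBBW
BBBBBBB
BBBBBBB
BBBBRBB
After op 4 fill(4,3,W) [36 cells changed]:
WWWGWWW
WWWWWWW
WWWWWWW
WWWWWWW
WWWWWWW
WWWWRWW
After op 5 paint(5,5,Y):
WWWGWWW
WWWWWWW
WWWWWWW
WWWWWWW
WWWWWWW
WWWWRYW

Answer: WWWGWWW
WWWWWWW
WWWWWWW
WWWWWWW
WWWWWWW
WWWWRYW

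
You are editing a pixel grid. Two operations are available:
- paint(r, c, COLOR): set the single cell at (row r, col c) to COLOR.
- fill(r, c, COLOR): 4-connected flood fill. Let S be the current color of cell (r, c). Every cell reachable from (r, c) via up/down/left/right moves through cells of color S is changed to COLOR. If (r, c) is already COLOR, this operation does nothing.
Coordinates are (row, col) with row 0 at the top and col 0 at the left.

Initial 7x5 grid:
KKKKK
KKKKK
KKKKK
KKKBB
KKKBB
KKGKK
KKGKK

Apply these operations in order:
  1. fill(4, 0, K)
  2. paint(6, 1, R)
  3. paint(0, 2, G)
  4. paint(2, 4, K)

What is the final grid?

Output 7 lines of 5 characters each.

After op 1 fill(4,0,K) [0 cells changed]:
KKKKK
KKKKK
KKKKK
KKKBB
KKKBB
KKGKK
KKGKK
After op 2 paint(6,1,R):
KKKKK
KKKKK
KKKKK
KKKBB
KKKBB
KKGKK
KRGKK
After op 3 paint(0,2,G):
KKGKK
KKKKK
KKKKK
KKKBB
KKKBB
KKGKK
KRGKK
After op 4 paint(2,4,K):
KKGKK
KKKKK
KKKKK
KKKBB
KKKBB
KKGKK
KRGKK

Answer: KKGKK
KKKKK
KKKKK
KKKBB
KKKBB
KKGKK
KRGKK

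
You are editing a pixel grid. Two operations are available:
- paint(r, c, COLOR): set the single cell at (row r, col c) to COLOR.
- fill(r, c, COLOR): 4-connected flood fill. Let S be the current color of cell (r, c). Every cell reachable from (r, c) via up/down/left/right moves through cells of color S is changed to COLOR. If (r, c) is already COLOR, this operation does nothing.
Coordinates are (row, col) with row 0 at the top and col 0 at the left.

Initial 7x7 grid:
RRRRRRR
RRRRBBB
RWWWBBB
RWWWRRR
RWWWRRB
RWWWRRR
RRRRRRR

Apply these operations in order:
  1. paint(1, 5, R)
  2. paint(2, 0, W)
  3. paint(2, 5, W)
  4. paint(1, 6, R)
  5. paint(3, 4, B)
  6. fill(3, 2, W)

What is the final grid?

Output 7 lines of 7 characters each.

After op 1 paint(1,5,R):
RRRRRRR
RRRRBRB
RWWWBBB
RWWWRRR
RWWWRRB
RWWWRRR
RRRRRRR
After op 2 paint(2,0,W):
RRRRRRR
RRRRBRB
WWWWBBB
RWWWRRR
RWWWRRB
RWWWRRR
RRRRRRR
After op 3 paint(2,5,W):
RRRRRRR
RRRRBRB
WWWWBWB
RWWWRRR
RWWWRRB
RWWWRRR
RRRRRRR
After op 4 paint(1,6,R):
RRRRRRR
RRRRBRR
WWWWBWB
RWWWRRR
RWWWRRB
RWWWRRR
RRRRRRR
After op 5 paint(3,4,B):
RRRRRRR
RRRRBRR
WWWWBWB
RWWWBRR
RWWWRRB
RWWWRRR
RRRRRRR
After op 6 fill(3,2,W) [0 cells changed]:
RRRRRRR
RRRRBRR
WWWWBWB
RWWWBRR
RWWWRRB
RWWWRRR
RRRRRRR

Answer: RRRRRRR
RRRRBRR
WWWWBWB
RWWWBRR
RWWWRRB
RWWWRRR
RRRRRRR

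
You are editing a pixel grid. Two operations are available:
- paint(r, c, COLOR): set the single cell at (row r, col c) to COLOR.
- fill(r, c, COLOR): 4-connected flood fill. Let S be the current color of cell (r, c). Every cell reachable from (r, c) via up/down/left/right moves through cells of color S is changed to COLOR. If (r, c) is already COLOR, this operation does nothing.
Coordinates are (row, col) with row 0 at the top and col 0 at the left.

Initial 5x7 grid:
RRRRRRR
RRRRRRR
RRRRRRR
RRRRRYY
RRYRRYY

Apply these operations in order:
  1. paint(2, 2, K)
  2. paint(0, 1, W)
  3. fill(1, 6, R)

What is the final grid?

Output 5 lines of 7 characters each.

Answer: RWRRRRR
RRRRRRR
RRKRRRR
RRRRRYY
RRYRRYY

Derivation:
After op 1 paint(2,2,K):
RRRRRRR
RRRRRRR
RRKRRRR
RRRRRYY
RRYRRYY
After op 2 paint(0,1,W):
RWRRRRR
RRRRRRR
RRKRRRR
RRRRRYY
RRYRRYY
After op 3 fill(1,6,R) [0 cells changed]:
RWRRRRR
RRRRRRR
RRKRRRR
RRRRRYY
RRYRRYY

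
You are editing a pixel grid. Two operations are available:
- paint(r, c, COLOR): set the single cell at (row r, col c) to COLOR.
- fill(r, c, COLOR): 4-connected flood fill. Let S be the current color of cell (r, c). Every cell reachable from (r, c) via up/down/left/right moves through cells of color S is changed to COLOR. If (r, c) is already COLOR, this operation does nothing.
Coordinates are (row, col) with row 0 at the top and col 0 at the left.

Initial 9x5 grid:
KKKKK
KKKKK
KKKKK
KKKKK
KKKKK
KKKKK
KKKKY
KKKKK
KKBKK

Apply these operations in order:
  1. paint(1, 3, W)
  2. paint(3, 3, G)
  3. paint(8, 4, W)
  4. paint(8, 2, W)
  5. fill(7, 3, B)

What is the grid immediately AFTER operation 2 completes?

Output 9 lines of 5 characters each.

After op 1 paint(1,3,W):
KKKKK
KKKWK
KKKKK
KKKKK
KKKKK
KKKKK
KKKKY
KKKKK
KKBKK
After op 2 paint(3,3,G):
KKKKK
KKKWK
KKKKK
KKKGK
KKKKK
KKKKK
KKKKY
KKKKK
KKBKK

Answer: KKKKK
KKKWK
KKKKK
KKKGK
KKKKK
KKKKK
KKKKY
KKKKK
KKBKK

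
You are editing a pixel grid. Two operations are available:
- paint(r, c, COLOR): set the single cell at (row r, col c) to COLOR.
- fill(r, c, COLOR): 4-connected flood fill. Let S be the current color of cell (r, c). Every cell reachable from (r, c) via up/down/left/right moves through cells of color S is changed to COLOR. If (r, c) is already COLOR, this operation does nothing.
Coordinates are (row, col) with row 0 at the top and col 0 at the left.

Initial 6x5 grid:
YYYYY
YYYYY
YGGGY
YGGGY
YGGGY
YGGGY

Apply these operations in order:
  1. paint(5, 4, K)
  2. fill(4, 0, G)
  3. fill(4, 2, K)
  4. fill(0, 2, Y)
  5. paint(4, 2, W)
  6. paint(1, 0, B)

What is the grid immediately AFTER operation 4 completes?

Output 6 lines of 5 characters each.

Answer: YYYYY
YYYYY
YYYYY
YYYYY
YYYYY
YYYYY

Derivation:
After op 1 paint(5,4,K):
YYYYY
YYYYY
YGGGY
YGGGY
YGGGY
YGGGK
After op 2 fill(4,0,G) [17 cells changed]:
GGGGG
GGGGG
GGGGG
GGGGG
GGGGG
GGGGK
After op 3 fill(4,2,K) [29 cells changed]:
KKKKK
KKKKK
KKKKK
KKKKK
KKKKK
KKKKK
After op 4 fill(0,2,Y) [30 cells changed]:
YYYYY
YYYYY
YYYYY
YYYYY
YYYYY
YYYYY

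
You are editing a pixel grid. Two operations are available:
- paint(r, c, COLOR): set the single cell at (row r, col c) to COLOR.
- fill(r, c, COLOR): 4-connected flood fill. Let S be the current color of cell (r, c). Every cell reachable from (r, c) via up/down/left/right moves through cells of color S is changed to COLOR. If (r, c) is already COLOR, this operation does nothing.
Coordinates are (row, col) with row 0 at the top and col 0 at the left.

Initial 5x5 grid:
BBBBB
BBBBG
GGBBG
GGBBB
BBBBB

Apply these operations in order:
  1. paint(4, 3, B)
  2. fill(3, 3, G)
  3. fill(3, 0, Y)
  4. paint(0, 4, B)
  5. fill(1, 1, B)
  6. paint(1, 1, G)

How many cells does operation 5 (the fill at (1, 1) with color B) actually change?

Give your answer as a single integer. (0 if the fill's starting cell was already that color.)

After op 1 paint(4,3,B):
BBBBB
BBBBG
GGBBG
GGBBB
BBBBB
After op 2 fill(3,3,G) [19 cells changed]:
GGGGG
GGGGG
GGGGG
GGGGG
GGGGG
After op 3 fill(3,0,Y) [25 cells changed]:
YYYYY
YYYYY
YYYYY
YYYYY
YYYYY
After op 4 paint(0,4,B):
YYYYB
YYYYY
YYYYY
YYYYY
YYYYY
After op 5 fill(1,1,B) [24 cells changed]:
BBBBB
BBBBB
BBBBB
BBBBB
BBBBB

Answer: 24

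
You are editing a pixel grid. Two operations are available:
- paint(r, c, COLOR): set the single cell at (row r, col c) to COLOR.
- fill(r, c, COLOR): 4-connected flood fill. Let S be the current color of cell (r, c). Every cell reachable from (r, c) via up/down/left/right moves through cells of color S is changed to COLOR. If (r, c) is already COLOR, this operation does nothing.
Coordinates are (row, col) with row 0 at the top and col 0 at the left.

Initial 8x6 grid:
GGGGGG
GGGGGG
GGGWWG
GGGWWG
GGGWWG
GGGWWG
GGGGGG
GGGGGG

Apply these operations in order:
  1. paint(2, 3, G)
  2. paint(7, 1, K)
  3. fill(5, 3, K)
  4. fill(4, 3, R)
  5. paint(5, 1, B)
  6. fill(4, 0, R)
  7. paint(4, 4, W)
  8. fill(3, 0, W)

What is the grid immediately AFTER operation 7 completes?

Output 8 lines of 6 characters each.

After op 1 paint(2,3,G):
GGGGGG
GGGGGG
GGGGWG
GGGWWG
GGGWWG
GGGWWG
GGGGGG
GGGGGG
After op 2 paint(7,1,K):
GGGGGG
GGGGGG
GGGGWG
GGGWWG
GGGWWG
GGGWWG
GGGGGG
GKGGGG
After op 3 fill(5,3,K) [7 cells changed]:
GGGGGG
GGGGGG
GGGGKG
GGGKKG
GGGKKG
GGGKKG
GGGGGG
GKGGGG
After op 4 fill(4,3,R) [7 cells changed]:
GGGGGG
GGGGGG
GGGGRG
GGGRRG
GGGRRG
GGGRRG
GGGGGG
GKGGGG
After op 5 paint(5,1,B):
GGGGGG
GGGGGG
GGGGRG
GGGRRG
GGGRRG
GBGRRG
GGGGGG
GKGGGG
After op 6 fill(4,0,R) [39 cells changed]:
RRRRRR
RRRRRR
RRRRRR
RRRRRR
RRRRRR
RBRRRR
RRRRRR
RKRRRR
After op 7 paint(4,4,W):
RRRRRR
RRRRRR
RRRRRR
RRRRRR
RRRRWR
RBRRRR
RRRRRR
RKRRRR

Answer: RRRRRR
RRRRRR
RRRRRR
RRRRRR
RRRRWR
RBRRRR
RRRRRR
RKRRRR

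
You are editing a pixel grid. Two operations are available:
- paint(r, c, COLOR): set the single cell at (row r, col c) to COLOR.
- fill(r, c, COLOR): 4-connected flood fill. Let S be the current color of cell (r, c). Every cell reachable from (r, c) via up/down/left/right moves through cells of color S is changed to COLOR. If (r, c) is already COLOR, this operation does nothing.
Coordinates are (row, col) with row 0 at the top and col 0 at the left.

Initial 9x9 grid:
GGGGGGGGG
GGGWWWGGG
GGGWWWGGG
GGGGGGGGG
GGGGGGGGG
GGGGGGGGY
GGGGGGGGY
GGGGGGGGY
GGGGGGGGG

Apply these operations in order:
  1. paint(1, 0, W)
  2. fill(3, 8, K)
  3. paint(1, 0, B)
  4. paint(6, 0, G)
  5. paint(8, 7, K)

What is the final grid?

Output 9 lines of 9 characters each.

After op 1 paint(1,0,W):
GGGGGGGGG
WGGWWWGGG
GGGWWWGGG
GGGGGGGGG
GGGGGGGGG
GGGGGGGGY
GGGGGGGGY
GGGGGGGGY
GGGGGGGGG
After op 2 fill(3,8,K) [71 cells changed]:
KKKKKKKKK
WKKWWWKKK
KKKWWWKKK
KKKKKKKKK
KKKKKKKKK
KKKKKKKKY
KKKKKKKKY
KKKKKKKKY
KKKKKKKKK
After op 3 paint(1,0,B):
KKKKKKKKK
BKKWWWKKK
KKKWWWKKK
KKKKKKKKK
KKKKKKKKK
KKKKKKKKY
KKKKKKKKY
KKKKKKKKY
KKKKKKKKK
After op 4 paint(6,0,G):
KKKKKKKKK
BKKWWWKKK
KKKWWWKKK
KKKKKKKKK
KKKKKKKKK
KKKKKKKKY
GKKKKKKKY
KKKKKKKKY
KKKKKKKKK
After op 5 paint(8,7,K):
KKKKKKKKK
BKKWWWKKK
KKKWWWKKK
KKKKKKKKK
KKKKKKKKK
KKKKKKKKY
GKKKKKKKY
KKKKKKKKY
KKKKKKKKK

Answer: KKKKKKKKK
BKKWWWKKK
KKKWWWKKK
KKKKKKKKK
KKKKKKKKK
KKKKKKKKY
GKKKKKKKY
KKKKKKKKY
KKKKKKKKK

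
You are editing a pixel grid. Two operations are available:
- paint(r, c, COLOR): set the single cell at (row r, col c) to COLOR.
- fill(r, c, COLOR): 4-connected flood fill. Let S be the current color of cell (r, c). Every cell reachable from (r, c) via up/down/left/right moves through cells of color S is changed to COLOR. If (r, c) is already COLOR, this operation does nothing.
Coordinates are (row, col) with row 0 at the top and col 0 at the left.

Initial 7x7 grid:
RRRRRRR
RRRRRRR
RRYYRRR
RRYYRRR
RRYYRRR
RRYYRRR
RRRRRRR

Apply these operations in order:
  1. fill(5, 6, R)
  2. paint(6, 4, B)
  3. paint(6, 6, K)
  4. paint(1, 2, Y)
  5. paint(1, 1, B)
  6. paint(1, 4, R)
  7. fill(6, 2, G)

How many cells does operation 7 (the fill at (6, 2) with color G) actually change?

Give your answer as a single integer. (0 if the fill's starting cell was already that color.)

Answer: 37

Derivation:
After op 1 fill(5,6,R) [0 cells changed]:
RRRRRRR
RRRRRRR
RRYYRRR
RRYYRRR
RRYYRRR
RRYYRRR
RRRRRRR
After op 2 paint(6,4,B):
RRRRRRR
RRRRRRR
RRYYRRR
RRYYRRR
RRYYRRR
RRYYRRR
RRRRBRR
After op 3 paint(6,6,K):
RRRRRRR
RRRRRRR
RRYYRRR
RRYYRRR
RRYYRRR
RRYYRRR
RRRRBRK
After op 4 paint(1,2,Y):
RRRRRRR
RRYRRRR
RRYYRRR
RRYYRRR
RRYYRRR
RRYYRRR
RRRRBRK
After op 5 paint(1,1,B):
RRRRRRR
RBYRRRR
RRYYRRR
RRYYRRR
RRYYRRR
RRYYRRR
RRRRBRK
After op 6 paint(1,4,R):
RRRRRRR
RBYRRRR
RRYYRRR
RRYYRRR
RRYYRRR
RRYYRRR
RRRRBRK
After op 7 fill(6,2,G) [37 cells changed]:
GGGGGGG
GBYGGGG
GGYYGGG
GGYYGGG
GGYYGGG
GGYYGGG
GGGGBGK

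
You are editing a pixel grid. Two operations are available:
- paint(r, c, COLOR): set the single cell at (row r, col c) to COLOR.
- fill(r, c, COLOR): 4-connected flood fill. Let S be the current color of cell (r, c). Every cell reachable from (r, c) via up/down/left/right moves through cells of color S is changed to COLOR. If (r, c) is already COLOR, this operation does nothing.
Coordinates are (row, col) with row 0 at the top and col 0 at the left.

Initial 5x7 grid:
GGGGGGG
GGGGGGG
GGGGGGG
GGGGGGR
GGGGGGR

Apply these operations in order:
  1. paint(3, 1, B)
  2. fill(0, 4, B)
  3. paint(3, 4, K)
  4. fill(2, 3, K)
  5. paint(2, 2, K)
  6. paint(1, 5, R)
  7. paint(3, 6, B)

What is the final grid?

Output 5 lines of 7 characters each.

After op 1 paint(3,1,B):
GGGGGGG
GGGGGGG
GGGGGGG
GBGGGGR
GGGGGGR
After op 2 fill(0,4,B) [32 cells changed]:
BBBBBBB
BBBBBBB
BBBBBBB
BBBBBBR
BBBBBBR
After op 3 paint(3,4,K):
BBBBBBB
BBBBBBB
BBBBBBB
BBBBKBR
BBBBBBR
After op 4 fill(2,3,K) [32 cells changed]:
KKKKKKK
KKKKKKK
KKKKKKK
KKKKKKR
KKKKKKR
After op 5 paint(2,2,K):
KKKKKKK
KKKKKKK
KKKKKKK
KKKKKKR
KKKKKKR
After op 6 paint(1,5,R):
KKKKKKK
KKKKKRK
KKKKKKK
KKKKKKR
KKKKKKR
After op 7 paint(3,6,B):
KKKKKKK
KKKKKRK
KKKKKKK
KKKKKKB
KKKKKKR

Answer: KKKKKKK
KKKKKRK
KKKKKKK
KKKKKKB
KKKKKKR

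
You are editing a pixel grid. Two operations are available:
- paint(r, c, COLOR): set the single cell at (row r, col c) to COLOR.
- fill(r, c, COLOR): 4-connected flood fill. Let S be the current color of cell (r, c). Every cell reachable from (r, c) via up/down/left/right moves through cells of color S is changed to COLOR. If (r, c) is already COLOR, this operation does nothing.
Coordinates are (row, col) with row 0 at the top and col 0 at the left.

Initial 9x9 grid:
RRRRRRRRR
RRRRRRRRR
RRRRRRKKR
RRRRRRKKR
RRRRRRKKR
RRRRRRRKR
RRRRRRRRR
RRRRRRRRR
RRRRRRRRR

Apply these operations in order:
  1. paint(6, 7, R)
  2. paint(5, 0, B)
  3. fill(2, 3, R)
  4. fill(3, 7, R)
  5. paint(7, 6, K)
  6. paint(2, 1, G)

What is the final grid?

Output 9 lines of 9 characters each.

Answer: RRRRRRRRR
RRRRRRRRR
RGRRRRRRR
RRRRRRRRR
RRRRRRRRR
BRRRRRRRR
RRRRRRRRR
RRRRRRKRR
RRRRRRRRR

Derivation:
After op 1 paint(6,7,R):
RRRRRRRRR
RRRRRRRRR
RRRRRRKKR
RRRRRRKKR
RRRRRRKKR
RRRRRRRKR
RRRRRRRRR
RRRRRRRRR
RRRRRRRRR
After op 2 paint(5,0,B):
RRRRRRRRR
RRRRRRRRR
RRRRRRKKR
RRRRRRKKR
RRRRRRKKR
BRRRRRRKR
RRRRRRRRR
RRRRRRRRR
RRRRRRRRR
After op 3 fill(2,3,R) [0 cells changed]:
RRRRRRRRR
RRRRRRRRR
RRRRRRKKR
RRRRRRKKR
RRRRRRKKR
BRRRRRRKR
RRRRRRRRR
RRRRRRRRR
RRRRRRRRR
After op 4 fill(3,7,R) [7 cells changed]:
RRRRRRRRR
RRRRRRRRR
RRRRRRRRR
RRRRRRRRR
RRRRRRRRR
BRRRRRRRR
RRRRRRRRR
RRRRRRRRR
RRRRRRRRR
After op 5 paint(7,6,K):
RRRRRRRRR
RRRRRRRRR
RRRRRRRRR
RRRRRRRRR
RRRRRRRRR
BRRRRRRRR
RRRRRRRRR
RRRRRRKRR
RRRRRRRRR
After op 6 paint(2,1,G):
RRRRRRRRR
RRRRRRRRR
RGRRRRRRR
RRRRRRRRR
RRRRRRRRR
BRRRRRRRR
RRRRRRRRR
RRRRRRKRR
RRRRRRRRR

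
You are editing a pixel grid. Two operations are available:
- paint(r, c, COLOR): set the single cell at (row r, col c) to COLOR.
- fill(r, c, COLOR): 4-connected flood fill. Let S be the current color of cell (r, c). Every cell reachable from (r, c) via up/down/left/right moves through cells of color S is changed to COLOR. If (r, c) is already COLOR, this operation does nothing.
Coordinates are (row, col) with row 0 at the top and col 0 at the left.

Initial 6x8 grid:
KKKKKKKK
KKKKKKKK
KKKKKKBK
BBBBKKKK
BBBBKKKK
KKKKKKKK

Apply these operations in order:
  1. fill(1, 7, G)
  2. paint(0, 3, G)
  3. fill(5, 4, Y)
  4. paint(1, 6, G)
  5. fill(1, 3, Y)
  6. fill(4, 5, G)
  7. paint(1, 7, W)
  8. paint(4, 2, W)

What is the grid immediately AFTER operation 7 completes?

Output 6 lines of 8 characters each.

Answer: GGGGGGGG
GGGGGGGW
GGGGGGBG
BBBBGGGG
BBBBGGGG
GGGGGGGG

Derivation:
After op 1 fill(1,7,G) [39 cells changed]:
GGGGGGGG
GGGGGGGG
GGGGGGBG
BBBBGGGG
BBBBGGGG
GGGGGGGG
After op 2 paint(0,3,G):
GGGGGGGG
GGGGGGGG
GGGGGGBG
BBBBGGGG
BBBBGGGG
GGGGGGGG
After op 3 fill(5,4,Y) [39 cells changed]:
YYYYYYYY
YYYYYYYY
YYYYYYBY
BBBBYYYY
BBBBYYYY
YYYYYYYY
After op 4 paint(1,6,G):
YYYYYYYY
YYYYYYGY
YYYYYYBY
BBBBYYYY
BBBBYYYY
YYYYYYYY
After op 5 fill(1,3,Y) [0 cells changed]:
YYYYYYYY
YYYYYYGY
YYYYYYBY
BBBBYYYY
BBBBYYYY
YYYYYYYY
After op 6 fill(4,5,G) [38 cells changed]:
GGGGGGGG
GGGGGGGG
GGGGGGBG
BBBBGGGG
BBBBGGGG
GGGGGGGG
After op 7 paint(1,7,W):
GGGGGGGG
GGGGGGGW
GGGGGGBG
BBBBGGGG
BBBBGGGG
GGGGGGGG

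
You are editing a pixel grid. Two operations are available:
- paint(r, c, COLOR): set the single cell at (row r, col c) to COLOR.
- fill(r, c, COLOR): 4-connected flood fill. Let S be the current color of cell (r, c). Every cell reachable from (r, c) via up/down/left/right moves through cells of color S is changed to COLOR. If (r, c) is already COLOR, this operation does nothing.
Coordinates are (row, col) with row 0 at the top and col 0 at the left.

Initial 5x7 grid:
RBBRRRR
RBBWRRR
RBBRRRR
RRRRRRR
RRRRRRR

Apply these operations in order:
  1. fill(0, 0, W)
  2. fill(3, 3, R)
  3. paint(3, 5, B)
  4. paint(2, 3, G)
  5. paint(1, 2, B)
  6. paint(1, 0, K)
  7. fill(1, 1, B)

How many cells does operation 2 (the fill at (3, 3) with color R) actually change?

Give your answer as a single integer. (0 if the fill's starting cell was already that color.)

After op 1 fill(0,0,W) [28 cells changed]:
WBBWWWW
WBBWWWW
WBBWWWW
WWWWWWW
WWWWWWW
After op 2 fill(3,3,R) [29 cells changed]:
RBBRRRR
RBBRRRR
RBBRRRR
RRRRRRR
RRRRRRR

Answer: 29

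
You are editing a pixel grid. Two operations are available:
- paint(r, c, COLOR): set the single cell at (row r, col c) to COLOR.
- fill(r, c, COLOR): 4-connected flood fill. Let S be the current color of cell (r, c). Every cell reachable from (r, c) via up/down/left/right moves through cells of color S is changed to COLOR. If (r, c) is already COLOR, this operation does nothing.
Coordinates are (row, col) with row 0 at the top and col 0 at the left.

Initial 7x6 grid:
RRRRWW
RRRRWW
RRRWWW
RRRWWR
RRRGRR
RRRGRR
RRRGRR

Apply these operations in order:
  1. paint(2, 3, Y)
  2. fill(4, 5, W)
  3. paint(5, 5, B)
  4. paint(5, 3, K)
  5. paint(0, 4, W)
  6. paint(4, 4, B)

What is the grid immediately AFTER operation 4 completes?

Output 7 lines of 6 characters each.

After op 1 paint(2,3,Y):
RRRRWW
RRRRWW
RRRYWW
RRRWWR
RRRGRR
RRRGRR
RRRGRR
After op 2 fill(4,5,W) [7 cells changed]:
RRRRWW
RRRRWW
RRRYWW
RRRWWW
RRRGWW
RRRGWW
RRRGWW
After op 3 paint(5,5,B):
RRRRWW
RRRRWW
RRRYWW
RRRWWW
RRRGWW
RRRGWB
RRRGWW
After op 4 paint(5,3,K):
RRRRWW
RRRRWW
RRRYWW
RRRWWW
RRRGWW
RRRKWB
RRRGWW

Answer: RRRRWW
RRRRWW
RRRYWW
RRRWWW
RRRGWW
RRRKWB
RRRGWW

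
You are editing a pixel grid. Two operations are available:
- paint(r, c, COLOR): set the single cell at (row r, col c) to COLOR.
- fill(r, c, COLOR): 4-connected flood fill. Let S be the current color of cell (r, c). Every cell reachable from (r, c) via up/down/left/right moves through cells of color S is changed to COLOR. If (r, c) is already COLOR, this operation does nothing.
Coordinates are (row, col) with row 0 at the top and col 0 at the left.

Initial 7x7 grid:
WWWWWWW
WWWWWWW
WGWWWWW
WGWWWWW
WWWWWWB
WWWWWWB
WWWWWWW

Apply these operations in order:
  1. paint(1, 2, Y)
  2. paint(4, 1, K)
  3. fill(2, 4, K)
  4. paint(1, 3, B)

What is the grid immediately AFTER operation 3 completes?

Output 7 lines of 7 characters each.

After op 1 paint(1,2,Y):
WWWWWWW
WWYWWWW
WGWWWWW
WGWWWWW
WWWWWWB
WWWWWWB
WWWWWWW
After op 2 paint(4,1,K):
WWWWWWW
WWYWWWW
WGWWWWW
WGWWWWW
WKWWWWB
WWWWWWB
WWWWWWW
After op 3 fill(2,4,K) [43 cells changed]:
KKKKKKK
KKYKKKK
KGKKKKK
KGKKKKK
KKKKKKB
KKKKKKB
KKKKKKK

Answer: KKKKKKK
KKYKKKK
KGKKKKK
KGKKKKK
KKKKKKB
KKKKKKB
KKKKKKK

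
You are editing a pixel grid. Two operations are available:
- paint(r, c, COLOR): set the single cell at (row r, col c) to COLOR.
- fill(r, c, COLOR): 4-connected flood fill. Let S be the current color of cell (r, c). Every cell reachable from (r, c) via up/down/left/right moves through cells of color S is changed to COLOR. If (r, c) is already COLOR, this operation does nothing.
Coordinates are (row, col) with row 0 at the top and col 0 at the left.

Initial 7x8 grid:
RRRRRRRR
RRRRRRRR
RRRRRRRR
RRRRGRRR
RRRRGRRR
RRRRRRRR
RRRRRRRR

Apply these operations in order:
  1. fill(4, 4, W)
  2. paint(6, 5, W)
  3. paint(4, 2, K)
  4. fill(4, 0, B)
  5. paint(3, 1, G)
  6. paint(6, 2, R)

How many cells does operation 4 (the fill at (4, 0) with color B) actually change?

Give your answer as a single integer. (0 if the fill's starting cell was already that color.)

Answer: 52

Derivation:
After op 1 fill(4,4,W) [2 cells changed]:
RRRRRRRR
RRRRRRRR
RRRRRRRR
RRRRWRRR
RRRRWRRR
RRRRRRRR
RRRRRRRR
After op 2 paint(6,5,W):
RRRRRRRR
RRRRRRRR
RRRRRRRR
RRRRWRRR
RRRRWRRR
RRRRRRRR
RRRRRWRR
After op 3 paint(4,2,K):
RRRRRRRR
RRRRRRRR
RRRRRRRR
RRRRWRRR
RRKRWRRR
RRRRRRRR
RRRRRWRR
After op 4 fill(4,0,B) [52 cells changed]:
BBBBBBBB
BBBBBBBB
BBBBBBBB
BBBBWBBB
BBKBWBBB
BBBBBBBB
BBBBBWBB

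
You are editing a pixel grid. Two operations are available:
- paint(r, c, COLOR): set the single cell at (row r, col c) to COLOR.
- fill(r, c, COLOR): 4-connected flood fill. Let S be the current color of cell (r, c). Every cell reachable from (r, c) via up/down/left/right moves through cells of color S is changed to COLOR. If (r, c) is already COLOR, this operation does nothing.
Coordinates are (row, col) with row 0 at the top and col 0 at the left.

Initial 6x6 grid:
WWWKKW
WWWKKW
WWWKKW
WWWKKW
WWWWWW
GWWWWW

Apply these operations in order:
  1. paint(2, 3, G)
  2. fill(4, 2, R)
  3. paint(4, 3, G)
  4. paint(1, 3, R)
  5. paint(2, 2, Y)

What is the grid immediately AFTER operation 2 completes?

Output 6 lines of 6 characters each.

Answer: RRRKKR
RRRKKR
RRRGKR
RRRKKR
RRRRRR
GRRRRR

Derivation:
After op 1 paint(2,3,G):
WWWKKW
WWWKKW
WWWGKW
WWWKKW
WWWWWW
GWWWWW
After op 2 fill(4,2,R) [27 cells changed]:
RRRKKR
RRRKKR
RRRGKR
RRRKKR
RRRRRR
GRRRRR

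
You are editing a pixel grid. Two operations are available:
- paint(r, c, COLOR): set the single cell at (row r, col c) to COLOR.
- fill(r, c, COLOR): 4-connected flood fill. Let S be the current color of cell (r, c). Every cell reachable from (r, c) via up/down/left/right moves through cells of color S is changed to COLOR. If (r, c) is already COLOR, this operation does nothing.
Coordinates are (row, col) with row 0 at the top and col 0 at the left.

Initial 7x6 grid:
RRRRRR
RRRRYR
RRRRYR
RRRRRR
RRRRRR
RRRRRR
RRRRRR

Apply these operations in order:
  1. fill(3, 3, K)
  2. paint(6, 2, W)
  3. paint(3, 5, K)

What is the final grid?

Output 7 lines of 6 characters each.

After op 1 fill(3,3,K) [40 cells changed]:
KKKKKK
KKKKYK
KKKKYK
KKKKKK
KKKKKK
KKKKKK
KKKKKK
After op 2 paint(6,2,W):
KKKKKK
KKKKYK
KKKKYK
KKKKKK
KKKKKK
KKKKKK
KKWKKK
After op 3 paint(3,5,K):
KKKKKK
KKKKYK
KKKKYK
KKKKKK
KKKKKK
KKKKKK
KKWKKK

Answer: KKKKKK
KKKKYK
KKKKYK
KKKKKK
KKKKKK
KKKKKK
KKWKKK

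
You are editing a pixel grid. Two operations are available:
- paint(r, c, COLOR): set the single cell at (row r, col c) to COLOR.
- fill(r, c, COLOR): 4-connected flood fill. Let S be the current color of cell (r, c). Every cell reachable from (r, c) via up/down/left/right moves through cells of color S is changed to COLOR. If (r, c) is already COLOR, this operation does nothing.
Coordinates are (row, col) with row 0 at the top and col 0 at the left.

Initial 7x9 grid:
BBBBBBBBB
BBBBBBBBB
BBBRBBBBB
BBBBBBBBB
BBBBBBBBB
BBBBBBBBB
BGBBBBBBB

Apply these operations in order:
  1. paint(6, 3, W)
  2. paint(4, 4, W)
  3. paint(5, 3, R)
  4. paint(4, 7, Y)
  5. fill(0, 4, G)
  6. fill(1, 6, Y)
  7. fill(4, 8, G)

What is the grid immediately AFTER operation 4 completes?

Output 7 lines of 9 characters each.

Answer: BBBBBBBBB
BBBBBBBBB
BBBRBBBBB
BBBBBBBBB
BBBBWBBYB
BBBRBBBBB
BGBWBBBBB

Derivation:
After op 1 paint(6,3,W):
BBBBBBBBB
BBBBBBBBB
BBBRBBBBB
BBBBBBBBB
BBBBBBBBB
BBBBBBBBB
BGBWBBBBB
After op 2 paint(4,4,W):
BBBBBBBBB
BBBBBBBBB
BBBRBBBBB
BBBBBBBBB
BBBBWBBBB
BBBBBBBBB
BGBWBBBBB
After op 3 paint(5,3,R):
BBBBBBBBB
BBBBBBBBB
BBBRBBBBB
BBBBBBBBB
BBBBWBBBB
BBBRBBBBB
BGBWBBBBB
After op 4 paint(4,7,Y):
BBBBBBBBB
BBBBBBBBB
BBBRBBBBB
BBBBBBBBB
BBBBWBBYB
BBBRBBBBB
BGBWBBBBB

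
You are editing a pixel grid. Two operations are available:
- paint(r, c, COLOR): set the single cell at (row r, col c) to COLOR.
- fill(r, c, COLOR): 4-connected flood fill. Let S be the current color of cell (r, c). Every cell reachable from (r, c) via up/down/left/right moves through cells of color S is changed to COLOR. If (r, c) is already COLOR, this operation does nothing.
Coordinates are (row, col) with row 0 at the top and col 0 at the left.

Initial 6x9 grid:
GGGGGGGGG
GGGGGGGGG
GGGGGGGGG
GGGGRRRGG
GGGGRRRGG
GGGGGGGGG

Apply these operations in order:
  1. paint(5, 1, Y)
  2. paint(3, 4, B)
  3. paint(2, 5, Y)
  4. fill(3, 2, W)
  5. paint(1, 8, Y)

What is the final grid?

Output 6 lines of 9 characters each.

After op 1 paint(5,1,Y):
GGGGGGGGG
GGGGGGGGG
GGGGGGGGG
GGGGRRRGG
GGGGRRRGG
GYGGGGGGG
After op 2 paint(3,4,B):
GGGGGGGGG
GGGGGGGGG
GGGGGGGGG
GGGGBRRGG
GGGGRRRGG
GYGGGGGGG
After op 3 paint(2,5,Y):
GGGGGGGGG
GGGGGGGGG
GGGGGYGGG
GGGGBRRGG
GGGGRRRGG
GYGGGGGGG
After op 4 fill(3,2,W) [46 cells changed]:
WWWWWWWWW
WWWWWWWWW
WWWWWYWWW
WWWWBRRWW
WWWWRRRWW
WYWWWWWWW
After op 5 paint(1,8,Y):
WWWWWWWWW
WWWWWWWWY
WWWWWYWWW
WWWWBRRWW
WWWWRRRWW
WYWWWWWWW

Answer: WWWWWWWWW
WWWWWWWWY
WWWWWYWWW
WWWWBRRWW
WWWWRRRWW
WYWWWWWWW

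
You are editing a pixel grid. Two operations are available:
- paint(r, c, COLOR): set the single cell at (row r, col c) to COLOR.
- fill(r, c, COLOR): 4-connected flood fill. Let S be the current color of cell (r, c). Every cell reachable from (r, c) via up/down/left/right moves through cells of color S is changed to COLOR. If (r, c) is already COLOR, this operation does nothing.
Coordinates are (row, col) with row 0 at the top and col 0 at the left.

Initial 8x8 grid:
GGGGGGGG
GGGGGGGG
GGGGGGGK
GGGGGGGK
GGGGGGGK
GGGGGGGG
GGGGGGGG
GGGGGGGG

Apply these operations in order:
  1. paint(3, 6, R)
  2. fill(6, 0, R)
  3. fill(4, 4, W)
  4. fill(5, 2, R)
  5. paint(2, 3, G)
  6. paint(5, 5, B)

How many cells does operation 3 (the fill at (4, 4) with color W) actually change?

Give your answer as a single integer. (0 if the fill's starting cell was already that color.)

Answer: 61

Derivation:
After op 1 paint(3,6,R):
GGGGGGGG
GGGGGGGG
GGGGGGGK
GGGGGGRK
GGGGGGGK
GGGGGGGG
GGGGGGGG
GGGGGGGG
After op 2 fill(6,0,R) [60 cells changed]:
RRRRRRRR
RRRRRRRR
RRRRRRRK
RRRRRRRK
RRRRRRRK
RRRRRRRR
RRRRRRRR
RRRRRRRR
After op 3 fill(4,4,W) [61 cells changed]:
WWWWWWWW
WWWWWWWW
WWWWWWWK
WWWWWWWK
WWWWWWWK
WWWWWWWW
WWWWWWWW
WWWWWWWW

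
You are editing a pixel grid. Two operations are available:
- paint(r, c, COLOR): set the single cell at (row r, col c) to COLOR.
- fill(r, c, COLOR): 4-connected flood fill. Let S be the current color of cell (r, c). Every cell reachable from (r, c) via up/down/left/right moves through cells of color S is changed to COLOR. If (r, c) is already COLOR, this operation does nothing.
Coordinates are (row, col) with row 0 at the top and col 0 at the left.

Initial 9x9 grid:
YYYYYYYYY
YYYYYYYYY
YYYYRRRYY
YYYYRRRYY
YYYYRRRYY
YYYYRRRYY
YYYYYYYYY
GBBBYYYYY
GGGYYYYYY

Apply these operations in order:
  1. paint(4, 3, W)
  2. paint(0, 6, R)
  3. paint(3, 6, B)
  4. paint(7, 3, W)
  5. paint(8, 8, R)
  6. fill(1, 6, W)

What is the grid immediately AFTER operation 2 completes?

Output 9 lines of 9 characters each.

Answer: YYYYYYRYY
YYYYYYYYY
YYYYRRRYY
YYYYRRRYY
YYYWRRRYY
YYYYRRRYY
YYYYYYYYY
GBBBYYYYY
GGGYYYYYY

Derivation:
After op 1 paint(4,3,W):
YYYYYYYYY
YYYYYYYYY
YYYYRRRYY
YYYYRRRYY
YYYWRRRYY
YYYYRRRYY
YYYYYYYYY
GBBBYYYYY
GGGYYYYYY
After op 2 paint(0,6,R):
YYYYYYRYY
YYYYYYYYY
YYYYRRRYY
YYYYRRRYY
YYYWRRRYY
YYYYRRRYY
YYYYYYYYY
GBBBYYYYY
GGGYYYYYY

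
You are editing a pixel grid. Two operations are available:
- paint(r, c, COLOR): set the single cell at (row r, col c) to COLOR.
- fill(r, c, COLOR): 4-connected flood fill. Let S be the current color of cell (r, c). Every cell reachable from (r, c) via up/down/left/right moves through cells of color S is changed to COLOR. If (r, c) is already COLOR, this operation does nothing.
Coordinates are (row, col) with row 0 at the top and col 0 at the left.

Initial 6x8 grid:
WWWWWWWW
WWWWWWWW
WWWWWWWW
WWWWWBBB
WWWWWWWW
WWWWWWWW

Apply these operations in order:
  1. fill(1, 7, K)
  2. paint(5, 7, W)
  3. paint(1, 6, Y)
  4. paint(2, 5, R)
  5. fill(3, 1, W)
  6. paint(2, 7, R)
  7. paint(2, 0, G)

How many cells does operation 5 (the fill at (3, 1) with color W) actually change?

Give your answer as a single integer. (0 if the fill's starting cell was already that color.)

Answer: 42

Derivation:
After op 1 fill(1,7,K) [45 cells changed]:
KKKKKKKK
KKKKKKKK
KKKKKKKK
KKKKKBBB
KKKKKKKK
KKKKKKKK
After op 2 paint(5,7,W):
KKKKKKKK
KKKKKKKK
KKKKKKKK
KKKKKBBB
KKKKKKKK
KKKKKKKW
After op 3 paint(1,6,Y):
KKKKKKKK
KKKKKKYK
KKKKKKKK
KKKKKBBB
KKKKKKKK
KKKKKKKW
After op 4 paint(2,5,R):
KKKKKKKK
KKKKKKYK
KKKKKRKK
KKKKKBBB
KKKKKKKK
KKKKKKKW
After op 5 fill(3,1,W) [42 cells changed]:
WWWWWWWW
WWWWWWYW
WWWWWRWW
WWWWWBBB
WWWWWWWW
WWWWWWWW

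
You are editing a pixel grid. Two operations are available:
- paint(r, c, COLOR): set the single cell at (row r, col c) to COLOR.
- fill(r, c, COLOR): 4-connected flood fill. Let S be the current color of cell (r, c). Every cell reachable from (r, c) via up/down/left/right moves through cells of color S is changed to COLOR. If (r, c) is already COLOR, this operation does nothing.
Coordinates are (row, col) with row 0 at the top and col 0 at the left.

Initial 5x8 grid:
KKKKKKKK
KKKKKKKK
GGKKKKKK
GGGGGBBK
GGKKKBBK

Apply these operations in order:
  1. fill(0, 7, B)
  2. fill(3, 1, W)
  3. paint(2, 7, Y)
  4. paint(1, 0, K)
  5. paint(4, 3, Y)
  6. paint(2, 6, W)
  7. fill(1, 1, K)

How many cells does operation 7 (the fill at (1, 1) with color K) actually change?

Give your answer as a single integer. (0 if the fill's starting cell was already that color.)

Answer: 25

Derivation:
After op 1 fill(0,7,B) [24 cells changed]:
BBBBBBBB
BBBBBBBB
GGBBBBBB
GGGGGBBB
GGKKKBBB
After op 2 fill(3,1,W) [9 cells changed]:
BBBBBBBB
BBBBBBBB
WWBBBBBB
WWWWWBBB
WWKKKBBB
After op 3 paint(2,7,Y):
BBBBBBBB
BBBBBBBB
WWBBBBBY
WWWWWBBB
WWKKKBBB
After op 4 paint(1,0,K):
BBBBBBBB
KBBBBBBB
WWBBBBBY
WWWWWBBB
WWKKKBBB
After op 5 paint(4,3,Y):
BBBBBBBB
KBBBBBBB
WWBBBBBY
WWWWWBBB
WWKYKBBB
After op 6 paint(2,6,W):
BBBBBBBB
KBBBBBBB
WWBBBBWY
WWWWWBBB
WWKYKBBB
After op 7 fill(1,1,K) [25 cells changed]:
KKKKKKKK
KKKKKKKK
WWKKKKWY
WWWWWKKK
WWKYKKKK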